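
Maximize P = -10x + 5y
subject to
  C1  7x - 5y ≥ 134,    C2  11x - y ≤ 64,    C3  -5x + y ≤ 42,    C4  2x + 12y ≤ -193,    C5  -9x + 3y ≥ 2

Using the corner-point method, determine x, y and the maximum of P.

x = -172/9, y = -482/9, maximum P = -230/3

Feasible corners and P = -10x + 5y:
  (-172/9, -482/9) → P = -230/3
  (-103/6, -305/6) → P = -165/2
  (-62/3, -184/3) → P = -100

The optimum lies where 7x - 5y = 134 and -5x + y = 42.
Solving simultaneously gives x = -172/9, y = -482/9.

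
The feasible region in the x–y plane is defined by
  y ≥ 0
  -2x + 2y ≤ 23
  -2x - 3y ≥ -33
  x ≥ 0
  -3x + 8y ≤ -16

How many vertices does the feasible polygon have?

Of the 10 pairwise boundary intersections, those satisfying every inequality are:
  (33/2, 0)
  (16/3, 0)
  (312/25, 67/25)

3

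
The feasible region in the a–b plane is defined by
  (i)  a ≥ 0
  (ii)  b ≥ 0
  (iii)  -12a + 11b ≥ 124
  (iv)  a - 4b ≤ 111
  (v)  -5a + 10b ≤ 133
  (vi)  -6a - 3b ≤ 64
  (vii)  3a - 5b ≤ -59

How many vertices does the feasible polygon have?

Intersecting each pair of boundary lines and keeping only the points that satisfy every inequality leaves:
  (0, 133/10)
  (0, 59/5)
  (223/65, 976/65)
  (29/27, 112/9)

4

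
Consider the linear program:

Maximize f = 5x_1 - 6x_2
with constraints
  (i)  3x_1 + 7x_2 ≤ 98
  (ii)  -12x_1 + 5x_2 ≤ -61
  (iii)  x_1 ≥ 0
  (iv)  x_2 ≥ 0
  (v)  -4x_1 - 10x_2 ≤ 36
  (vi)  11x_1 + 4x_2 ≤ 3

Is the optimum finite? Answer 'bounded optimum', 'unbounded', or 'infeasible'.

The boundaries 3x_1 + 7x_2 = 98 and -12x_1 + 5x_2 = -61 meet at (917/99, 331/33), but that point violates 11x_1 + 4x_2 ≤ 3. Every candidate vertex is excluded by some other constraint, so the feasible region is empty.

infeasible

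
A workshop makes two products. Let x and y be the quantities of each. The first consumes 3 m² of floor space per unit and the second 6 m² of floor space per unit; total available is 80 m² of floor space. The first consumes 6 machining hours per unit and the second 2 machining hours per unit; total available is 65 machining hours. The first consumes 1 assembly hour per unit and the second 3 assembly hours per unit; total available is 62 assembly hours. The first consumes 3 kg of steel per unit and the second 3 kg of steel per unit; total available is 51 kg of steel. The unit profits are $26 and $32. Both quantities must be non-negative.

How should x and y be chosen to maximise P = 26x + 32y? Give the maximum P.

At the optimal vertex, 3x + 6y = 80 and 3x + 3y = 51.
Solving simultaneously gives x = 22/3, y = 29/3.

x = 22/3, y = 29/3, maximum P = 500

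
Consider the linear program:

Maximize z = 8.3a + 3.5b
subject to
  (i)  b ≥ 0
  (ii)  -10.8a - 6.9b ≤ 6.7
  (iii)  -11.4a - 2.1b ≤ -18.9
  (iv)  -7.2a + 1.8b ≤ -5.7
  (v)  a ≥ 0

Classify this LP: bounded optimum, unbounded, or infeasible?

From the feasible point (63/38, 0), moving in the direction (1, 0) keeps every constraint satisfied while z increases without bound.

unbounded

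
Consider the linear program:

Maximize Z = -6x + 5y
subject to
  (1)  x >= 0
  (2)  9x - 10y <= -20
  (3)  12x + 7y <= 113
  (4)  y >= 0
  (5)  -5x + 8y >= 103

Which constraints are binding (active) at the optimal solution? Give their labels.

(1) and (3)

Extreme points and Z = -6x + 5y:
  (0, 113/7) → Z = 565/7
  (0, 103/8) → Z = 515/8
  (183/131, 1801/131) → Z = 7907/131

The maximum is at (0, 113/7). Substituting into each constraint, equality holds for (1) and (3); the remaining constraints have slack.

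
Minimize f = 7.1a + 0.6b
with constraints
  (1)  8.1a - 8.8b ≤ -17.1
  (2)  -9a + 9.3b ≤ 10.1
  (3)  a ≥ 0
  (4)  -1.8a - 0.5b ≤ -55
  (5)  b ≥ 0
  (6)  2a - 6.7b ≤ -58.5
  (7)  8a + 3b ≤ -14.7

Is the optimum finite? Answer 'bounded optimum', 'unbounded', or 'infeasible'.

The boundaries 8.1a - 8.8b = -17.1 and -1.8a - 0.5b = -55 meet at (47545/1989, 5292/221), but that point violates 8a + 3b ≤ -14.7. Every candidate vertex is excluded by some other constraint, so the feasible region is empty.

infeasible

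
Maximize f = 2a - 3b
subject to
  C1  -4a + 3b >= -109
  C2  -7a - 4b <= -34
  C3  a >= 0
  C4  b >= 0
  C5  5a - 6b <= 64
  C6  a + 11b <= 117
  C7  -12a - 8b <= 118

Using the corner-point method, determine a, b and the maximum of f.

Feasible corners and f = 2a - 3b:
  (0, 17/2) → f = -51/2
  (34/7, 0) → f = 68/7
  (0, 117/11) → f = -351/11
  (64/5, 0) → f = 128/5
  (1406/61, 521/61) → f = 1249/61

The binding constraints are b = 0 and 5a - 6b = 64.
Solving simultaneously gives a = 64/5, b = 0.

a = 64/5, b = 0, maximum f = 128/5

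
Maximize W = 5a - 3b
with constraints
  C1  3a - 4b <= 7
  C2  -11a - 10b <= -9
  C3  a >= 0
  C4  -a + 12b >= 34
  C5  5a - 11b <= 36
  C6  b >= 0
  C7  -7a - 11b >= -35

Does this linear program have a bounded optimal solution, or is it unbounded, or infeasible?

Feasible corners and W = 5a - 3b:
  (0, 17/6) → W = -17/2
  (0, 35/11) → W = -105/11
  (46/95, 273/95) → W = -31/5
The feasible region has finitely many vertices and no improving ray; the maximum is -31/5 at (46/95, 273/95).

bounded optimum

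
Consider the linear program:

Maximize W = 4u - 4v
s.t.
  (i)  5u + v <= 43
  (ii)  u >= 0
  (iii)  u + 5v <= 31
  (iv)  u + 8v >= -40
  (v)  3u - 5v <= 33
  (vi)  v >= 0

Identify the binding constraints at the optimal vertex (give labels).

Feasible corners and W = 4u - 4v:
  (23/3, 14/3) → W = 12
  (43/5, 0) → W = 172/5
  (0, 31/5) → W = -124/5
  (0, 0) → W = 0

The maximum is at (43/5, 0). Substituting into each constraint, equality holds for (i) and (vi); the remaining constraints have slack.

(i) and (vi)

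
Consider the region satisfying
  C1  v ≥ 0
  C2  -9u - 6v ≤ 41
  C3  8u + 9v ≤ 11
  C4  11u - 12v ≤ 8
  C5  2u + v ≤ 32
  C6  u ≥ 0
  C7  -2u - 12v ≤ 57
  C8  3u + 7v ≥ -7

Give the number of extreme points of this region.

Intersecting each pair of boundary lines and keeping only the points that satisfy every inequality leaves:
  (8/11, 0)
  (0, 0)
  (68/65, 19/65)
  (0, 11/9)

4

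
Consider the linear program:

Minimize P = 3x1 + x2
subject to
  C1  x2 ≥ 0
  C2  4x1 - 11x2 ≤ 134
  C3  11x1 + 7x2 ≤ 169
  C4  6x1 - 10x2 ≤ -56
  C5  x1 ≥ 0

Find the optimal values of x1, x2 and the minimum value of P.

Feasible corners and P = 3x1 + x2:
  (649/76, 815/76) → P = 1381/38
  (0, 169/7) → P = 169/7
  (0, 28/5) → P = 28/5

At the optimal vertex, 6x1 - 10x2 = -56 and x1 = 0.
Solving simultaneously gives x1 = 0, x2 = 28/5.

x1 = 0, x2 = 28/5, minimum P = 28/5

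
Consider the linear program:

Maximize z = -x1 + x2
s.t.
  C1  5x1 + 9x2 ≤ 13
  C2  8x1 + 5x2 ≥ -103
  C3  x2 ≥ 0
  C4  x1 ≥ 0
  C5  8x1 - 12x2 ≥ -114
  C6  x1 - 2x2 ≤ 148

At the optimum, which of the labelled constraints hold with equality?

C1 and C4

Feasible corners and z = -x1 + x2:
  (13/5, 0) → z = -13/5
  (0, 13/9) → z = 13/9
  (0, 0) → z = 0

The maximum is at (0, 13/9). Substituting into each constraint, equality holds for C1 and C4; the remaining constraints have slack.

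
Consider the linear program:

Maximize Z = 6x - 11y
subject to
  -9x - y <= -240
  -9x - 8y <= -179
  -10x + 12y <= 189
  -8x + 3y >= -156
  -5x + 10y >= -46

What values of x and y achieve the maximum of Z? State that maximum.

Vertices and Z = 6x - 11y:
  (2691/118, 4101/118) → Z = -28965/118
  (876/35, 516/35) → Z = -12
  (813/22, 512/11) → Z = -3193/11

The optimum lies where -9x - y = -240 and -8x + 3y = -156.
Solving simultaneously gives x = 876/35, y = 516/35.

x = 876/35, y = 516/35, maximum Z = -12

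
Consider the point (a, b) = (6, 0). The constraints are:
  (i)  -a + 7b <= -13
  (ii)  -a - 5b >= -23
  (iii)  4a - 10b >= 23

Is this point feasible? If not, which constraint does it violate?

Constraint (i): -a + 7b = -6, which is not ≤ -13. All other constraints are satisfied.

not feasible — violates (i)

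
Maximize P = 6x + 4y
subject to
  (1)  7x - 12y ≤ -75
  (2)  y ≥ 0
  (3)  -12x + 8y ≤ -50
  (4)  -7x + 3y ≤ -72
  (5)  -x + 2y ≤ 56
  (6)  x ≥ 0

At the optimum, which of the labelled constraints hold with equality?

(1) and (5)

Extreme points and P = 6x + 4y:
  (121/7, 49/3) → P = 3550/21
  (261, 317/2) → P = 2200
  (213/10, 257/10) → P = 1153/5
  (137/4, 361/8) → P = 386

The maximum is at (261, 317/2). Substituting into each constraint, equality holds for (1) and (5); the remaining constraints have slack.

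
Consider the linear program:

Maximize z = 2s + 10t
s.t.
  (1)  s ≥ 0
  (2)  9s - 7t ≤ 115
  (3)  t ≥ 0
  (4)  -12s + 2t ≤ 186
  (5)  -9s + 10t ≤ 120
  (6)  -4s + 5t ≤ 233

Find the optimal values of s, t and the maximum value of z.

Extreme points and z = 2s + 10t:
  (0, 0) → z = 0
  (0, 12) → z = 120
  (115/9, 0) → z = 230/9
  (1990/27, 235/3) → z = 25130/27

s = 1990/27, t = 235/3, maximum z = 25130/27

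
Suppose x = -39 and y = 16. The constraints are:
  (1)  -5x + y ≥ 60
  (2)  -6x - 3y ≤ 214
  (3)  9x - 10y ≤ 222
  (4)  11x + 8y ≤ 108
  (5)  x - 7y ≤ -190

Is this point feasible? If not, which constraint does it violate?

Constraint (5): x - 7y = -151, which is not ≤ -190. All other constraints are satisfied.

not feasible — violates (5)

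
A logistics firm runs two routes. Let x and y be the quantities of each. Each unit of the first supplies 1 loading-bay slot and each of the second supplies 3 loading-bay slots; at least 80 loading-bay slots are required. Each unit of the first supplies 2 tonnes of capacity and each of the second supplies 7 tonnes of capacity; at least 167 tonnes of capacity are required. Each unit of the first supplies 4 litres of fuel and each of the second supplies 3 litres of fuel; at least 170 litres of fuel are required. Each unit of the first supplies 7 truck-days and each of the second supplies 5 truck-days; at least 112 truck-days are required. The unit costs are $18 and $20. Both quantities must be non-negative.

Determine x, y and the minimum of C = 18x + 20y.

x = 30, y = 50/3, minimum C = 2620/3

The feasible region is unbounded (it extends along (0, 1), (1, 0)), but C strictly increases along every unbounded feasible direction, so there is no improving ray and the minimum is attained at a vertex.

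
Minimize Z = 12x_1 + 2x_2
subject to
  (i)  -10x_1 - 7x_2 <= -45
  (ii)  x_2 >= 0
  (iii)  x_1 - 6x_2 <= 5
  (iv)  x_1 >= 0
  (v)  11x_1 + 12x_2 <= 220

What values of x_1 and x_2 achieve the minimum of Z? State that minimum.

x_1 = 0, x_2 = 45/7, minimum Z = 90/7

Extreme points and Z = 12x_1 + 2x_2:
  (9/2, 0) → Z = 54
  (0, 45/7) → Z = 90/7
  (5, 0) → Z = 60
  (230/13, 55/26) → Z = 2815/13
  (0, 55/3) → Z = 110/3

At the optimal vertex, -10x_1 - 7x_2 = -45 and x_1 = 0.
Solving simultaneously gives x_1 = 0, x_2 = 45/7.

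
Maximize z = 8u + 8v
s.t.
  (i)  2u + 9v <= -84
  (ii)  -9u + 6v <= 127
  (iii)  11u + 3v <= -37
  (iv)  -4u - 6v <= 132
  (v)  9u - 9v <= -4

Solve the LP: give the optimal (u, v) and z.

u = -8, v = -68/9, maximum z = -1120/9

Extreme points and z = 8u + 8v:
  (-549/31, -502/93) → z = -17192/93
  (-8, -68/9) → z = -1120/9
  (-259/13, -340/39) → z = -8936/39
  (-202/15, -586/45) → z = -9536/45

The optimum lies where 2u + 9v = -84 and 9u - 9v = -4.
Solving simultaneously gives u = -8, v = -68/9.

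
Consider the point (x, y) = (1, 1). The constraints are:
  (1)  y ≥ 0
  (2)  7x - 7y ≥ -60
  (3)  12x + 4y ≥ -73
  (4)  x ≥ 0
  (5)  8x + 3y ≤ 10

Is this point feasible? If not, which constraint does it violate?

Constraint (5): 8x + 3y = 11, which is not ≤ 10. All other constraints are satisfied.

not feasible — violates (5)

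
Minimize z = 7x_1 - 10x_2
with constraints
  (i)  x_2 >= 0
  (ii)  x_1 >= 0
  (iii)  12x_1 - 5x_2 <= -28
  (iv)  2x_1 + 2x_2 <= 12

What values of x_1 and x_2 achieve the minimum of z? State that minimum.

Vertices and z = 7x_1 - 10x_2:
  (0, 28/5) → z = -56
  (0, 6) → z = -60
  (2/17, 100/17) → z = -58

The optimum lies where x_1 = 0 and 2x_1 + 2x_2 = 12.
Solving simultaneously gives x_1 = 0, x_2 = 6.

x_1 = 0, x_2 = 6, minimum z = -60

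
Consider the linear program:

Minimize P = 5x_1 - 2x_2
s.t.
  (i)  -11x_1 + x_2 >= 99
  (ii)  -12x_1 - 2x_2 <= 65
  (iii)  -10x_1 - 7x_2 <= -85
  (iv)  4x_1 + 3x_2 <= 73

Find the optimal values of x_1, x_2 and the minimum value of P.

x_1 = -341/28, x_2 = 284/7, minimum P = -3977/28

Extreme points and P = 5x_1 - 2x_2:
  (-608/87, 1925/87) → P = -6890/87
  (-224/37, 1199/37) → P = -3518/37
  (-625/64, 835/32) → P = -6465/64
  (-341/28, 284/7) → P = -3977/28

The binding constraints are -12x_1 - 2x_2 = 65 and 4x_1 + 3x_2 = 73.
Solving simultaneously gives x_1 = -341/28, x_2 = 284/7.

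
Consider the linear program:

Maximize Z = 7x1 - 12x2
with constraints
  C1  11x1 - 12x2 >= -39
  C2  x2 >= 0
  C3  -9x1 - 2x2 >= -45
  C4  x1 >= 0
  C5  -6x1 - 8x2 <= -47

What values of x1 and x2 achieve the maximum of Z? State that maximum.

Feasible corners and Z = 7x1 - 12x2:
  (231/65, 423/65) → Z = -3459/65
  (63/40, 751/160) → Z = -453/10
  (133/30, 51/20) → Z = 13/30

At the optimal vertex, -9x1 - 2x2 = -45 and -6x1 - 8x2 = -47.
Solving simultaneously gives x1 = 133/30, x2 = 51/20.

x1 = 133/30, x2 = 51/20, maximum Z = 13/30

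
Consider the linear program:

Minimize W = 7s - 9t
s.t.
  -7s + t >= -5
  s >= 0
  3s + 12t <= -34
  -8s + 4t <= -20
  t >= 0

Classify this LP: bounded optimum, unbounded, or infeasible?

infeasible

The boundaries -7s + t = -5 and s = 0 meet at (0, -5), but that point violates t ≥ 0. Every candidate vertex is excluded by some other constraint, so the feasible region is empty.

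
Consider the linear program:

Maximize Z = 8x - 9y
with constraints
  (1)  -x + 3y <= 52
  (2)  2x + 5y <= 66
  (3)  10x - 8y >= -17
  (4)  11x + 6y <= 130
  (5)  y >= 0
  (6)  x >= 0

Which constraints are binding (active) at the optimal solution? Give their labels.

Extreme points and Z = 8x - 9y:
  (469/74, 1487/148) → Z = -5879/148
  (0, 17/8) → Z = -153/8
  (130/11, 0) → Z = 1040/11
  (0, 0) → Z = 0

The maximum is at (130/11, 0). Substituting into each constraint, equality holds for (4) and (5); the remaining constraints have slack.

(4) and (5)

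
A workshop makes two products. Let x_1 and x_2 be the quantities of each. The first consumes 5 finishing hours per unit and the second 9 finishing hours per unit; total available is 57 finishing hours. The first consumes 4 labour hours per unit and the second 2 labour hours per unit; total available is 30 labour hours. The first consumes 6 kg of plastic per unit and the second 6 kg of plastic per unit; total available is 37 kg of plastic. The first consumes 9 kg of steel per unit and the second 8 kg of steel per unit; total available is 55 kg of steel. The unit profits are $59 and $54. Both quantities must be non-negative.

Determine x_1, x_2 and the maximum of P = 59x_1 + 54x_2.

x_1 = 17/3, x_2 = 1/2, maximum P = 1084/3

Corner points and P = 59x_1 + 54x_2:
  (0, 0) → P = 0
  (0, 37/6) → P = 333
  (55/9, 0) → P = 3245/9
  (17/3, 1/2) → P = 1084/3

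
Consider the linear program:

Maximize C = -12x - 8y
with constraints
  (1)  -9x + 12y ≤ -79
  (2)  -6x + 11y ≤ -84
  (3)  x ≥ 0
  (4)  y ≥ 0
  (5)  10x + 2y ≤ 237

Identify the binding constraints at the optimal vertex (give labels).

Vertices and C = -12x - 8y:
  (14, 0) → C = -168
  (2775/122, 291/61) → C = -18978/61
  (237/10, 0) → C = -1422/5

The maximum is at (14, 0). Substituting into each constraint, equality holds for (2) and (4); the remaining constraints have slack.

(2) and (4)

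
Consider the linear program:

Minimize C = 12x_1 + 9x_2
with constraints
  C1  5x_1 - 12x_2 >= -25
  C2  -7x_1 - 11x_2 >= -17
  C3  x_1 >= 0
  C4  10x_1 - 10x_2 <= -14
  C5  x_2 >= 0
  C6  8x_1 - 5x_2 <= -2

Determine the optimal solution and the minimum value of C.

x_1 = 0, x_2 = 7/5, minimum C = 63/5

Vertices and C = 12x_1 + 9x_2:
  (0, 17/11) → C = 153/11
  (4/45, 67/45) → C = 217/15
  (0, 7/5) → C = 63/5

The optimum lies where x_1 = 0 and 10x_1 - 10x_2 = -14.
Solving simultaneously gives x_1 = 0, x_2 = 7/5.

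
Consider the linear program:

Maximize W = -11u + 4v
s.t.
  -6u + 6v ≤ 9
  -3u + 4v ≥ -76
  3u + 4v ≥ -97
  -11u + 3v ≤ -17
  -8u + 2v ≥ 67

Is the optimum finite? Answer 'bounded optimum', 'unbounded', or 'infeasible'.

infeasible

The boundaries -6u + 6v = 9 and 3u + 4v = -97 meet at (-103/7, -185/14), but that point violates -11u + 3v ≤ -17. Every candidate vertex is excluded by some other constraint, so the feasible region is empty.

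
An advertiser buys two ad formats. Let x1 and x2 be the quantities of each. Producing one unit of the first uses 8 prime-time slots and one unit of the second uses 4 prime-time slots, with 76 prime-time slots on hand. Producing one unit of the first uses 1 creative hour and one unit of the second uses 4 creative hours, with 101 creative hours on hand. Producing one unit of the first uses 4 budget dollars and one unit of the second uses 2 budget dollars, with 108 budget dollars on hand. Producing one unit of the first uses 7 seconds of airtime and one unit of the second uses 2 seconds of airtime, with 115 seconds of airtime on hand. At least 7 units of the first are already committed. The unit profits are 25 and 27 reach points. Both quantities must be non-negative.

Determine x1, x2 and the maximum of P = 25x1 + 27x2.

x1 = 7, x2 = 5, maximum P = 310

Corner points and P = 25x1 + 27x2:
  (19/2, 0) → P = 475/2
  (7, 0) → P = 175
  (7, 5) → P = 310

The optimum lies where 8x1 + 4x2 = 76 and x1 = 7.
Solving simultaneously gives x1 = 7, x2 = 5.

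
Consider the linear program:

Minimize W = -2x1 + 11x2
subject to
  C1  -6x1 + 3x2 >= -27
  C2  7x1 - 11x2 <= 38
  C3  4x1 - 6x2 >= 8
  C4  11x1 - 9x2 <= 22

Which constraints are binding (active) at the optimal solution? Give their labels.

Feasible corners and W = -2x1 + 11x2:
  (-70, -48) → W = -388
  (-50/29, -132/29) → W = -1352/29
  (2, 0) → W = -4

The minimum is at (-70, -48). Substituting into each constraint, equality holds for C2 and C3; the remaining constraints have slack.

C2 and C3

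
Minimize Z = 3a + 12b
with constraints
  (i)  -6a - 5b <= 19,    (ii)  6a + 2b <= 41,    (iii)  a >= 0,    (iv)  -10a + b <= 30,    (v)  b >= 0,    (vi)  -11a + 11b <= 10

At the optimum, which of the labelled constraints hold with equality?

(iii) and (v)

Extreme points and Z = 3a + 12b:
  (41/6, 0) → Z = 41/2
  (431/88, 511/88) → Z = 675/8
  (0, 0) → Z = 0
  (0, 10/11) → Z = 120/11

The minimum is at (0, 0). Substituting into each constraint, equality holds for (iii) and (v); the remaining constraints have slack.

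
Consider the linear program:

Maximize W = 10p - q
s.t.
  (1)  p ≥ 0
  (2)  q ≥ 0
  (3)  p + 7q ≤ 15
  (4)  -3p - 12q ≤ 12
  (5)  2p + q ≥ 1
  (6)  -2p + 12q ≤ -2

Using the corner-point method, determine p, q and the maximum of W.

Vertices and W = 10p - q:
  (15, 0) → W = 150
  (1, 0) → W = 10
  (97/13, 14/13) → W = 956/13

The optimum lies where q = 0 and p + 7q = 15.
Solving simultaneously gives p = 15, q = 0.

p = 15, q = 0, maximum W = 150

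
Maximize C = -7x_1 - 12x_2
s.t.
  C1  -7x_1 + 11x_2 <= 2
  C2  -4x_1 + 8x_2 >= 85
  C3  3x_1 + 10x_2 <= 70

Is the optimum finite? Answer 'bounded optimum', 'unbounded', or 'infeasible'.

The boundaries -7x_1 + 11x_2 = 2 and -4x_1 + 8x_2 = 85 meet at (919/12, 587/12), but that point violates 3x_1 + 10x_2 ≤ 70. Every candidate vertex is excluded by some other constraint, so the feasible region is empty.

infeasible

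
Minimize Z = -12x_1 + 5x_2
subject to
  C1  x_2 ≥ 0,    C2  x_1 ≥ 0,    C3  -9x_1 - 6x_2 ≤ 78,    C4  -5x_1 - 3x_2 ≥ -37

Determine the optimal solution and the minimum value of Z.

The binding constraints are x_2 = 0 and -5x_1 - 3x_2 = -37.
Solving simultaneously gives x_1 = 37/5, x_2 = 0.

x_1 = 37/5, x_2 = 0, minimum Z = -444/5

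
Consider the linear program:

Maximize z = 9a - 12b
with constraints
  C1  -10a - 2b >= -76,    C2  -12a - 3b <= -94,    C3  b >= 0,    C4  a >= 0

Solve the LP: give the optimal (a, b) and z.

The binding constraints are -10a - 2b = -76 and -12a - 3b = -94.
Solving simultaneously gives a = 20/3, b = 14/3.

a = 20/3, b = 14/3, maximum z = 4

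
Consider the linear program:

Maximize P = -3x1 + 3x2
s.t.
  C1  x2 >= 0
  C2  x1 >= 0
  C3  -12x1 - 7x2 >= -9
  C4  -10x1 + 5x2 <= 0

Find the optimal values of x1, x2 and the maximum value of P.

x1 = 9/26, x2 = 9/13, maximum P = 27/26

Corner points and P = -3x1 + 3x2:
  (0, 0) → P = 0
  (3/4, 0) → P = -9/4
  (9/26, 9/13) → P = 27/26

At the optimal vertex, -12x1 - 7x2 = -9 and -10x1 + 5x2 = 0.
Solving simultaneously gives x1 = 9/26, x2 = 9/13.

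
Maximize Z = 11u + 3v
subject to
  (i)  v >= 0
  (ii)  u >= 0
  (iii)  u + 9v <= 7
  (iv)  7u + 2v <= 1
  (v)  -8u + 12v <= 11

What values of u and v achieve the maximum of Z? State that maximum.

Extreme points and Z = 11u + 3v:
  (0, 0) → Z = 0
  (1/7, 0) → Z = 11/7
  (0, 1/2) → Z = 3/2

The optimum lies where v = 0 and 7u + 2v = 1.
Solving simultaneously gives u = 1/7, v = 0.

u = 1/7, v = 0, maximum Z = 11/7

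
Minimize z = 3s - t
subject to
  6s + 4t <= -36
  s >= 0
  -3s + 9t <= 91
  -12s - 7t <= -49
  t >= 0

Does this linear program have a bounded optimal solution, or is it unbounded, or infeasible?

The boundaries 6s + 4t = -36 and -12s - 7t = -49 meet at (224/3, -121), but that point violates t ≥ 0. Every candidate vertex is excluded by some other constraint, so the feasible region is empty.

infeasible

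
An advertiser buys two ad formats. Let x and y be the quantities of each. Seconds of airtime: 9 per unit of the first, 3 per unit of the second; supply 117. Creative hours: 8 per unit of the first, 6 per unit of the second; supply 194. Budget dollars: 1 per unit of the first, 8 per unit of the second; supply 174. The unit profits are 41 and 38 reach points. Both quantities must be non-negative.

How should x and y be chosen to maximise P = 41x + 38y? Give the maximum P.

x = 6, y = 21, maximum P = 1044

Extreme points and P = 41x + 38y:
  (0, 0) → P = 0
  (0, 87/4) → P = 1653/2
  (13, 0) → P = 533
  (6, 21) → P = 1044

At the optimal vertex, 9x + 3y = 117 and x + 8y = 174.
Solving simultaneously gives x = 6, y = 21.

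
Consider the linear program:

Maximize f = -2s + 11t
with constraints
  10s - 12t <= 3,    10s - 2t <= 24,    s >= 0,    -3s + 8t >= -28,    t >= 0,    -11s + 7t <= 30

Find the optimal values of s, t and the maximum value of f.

The optimum lies where 10s - 2t = 24 and -11s + 7t = 30.
Solving simultaneously gives s = 19/4, t = 47/4.

s = 19/4, t = 47/4, maximum f = 479/4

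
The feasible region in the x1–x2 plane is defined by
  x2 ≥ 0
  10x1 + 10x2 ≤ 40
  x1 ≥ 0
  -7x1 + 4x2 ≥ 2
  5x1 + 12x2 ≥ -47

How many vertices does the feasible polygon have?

3

Intersecting each pair of boundary lines and keeping only the points that satisfy every inequality leaves:
  (0, 4)
  (14/11, 30/11)
  (0, 1/2)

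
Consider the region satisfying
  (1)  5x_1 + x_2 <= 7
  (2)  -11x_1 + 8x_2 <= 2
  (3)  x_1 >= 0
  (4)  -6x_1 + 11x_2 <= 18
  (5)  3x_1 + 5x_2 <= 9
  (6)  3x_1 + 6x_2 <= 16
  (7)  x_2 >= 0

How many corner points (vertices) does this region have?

The feasible vertices (each the meet of two boundaries and inside every other half-plane) are:
  (13/11, 12/11)
  (7/5, 0)
  (0, 1/4)
  (62/79, 105/79)
  (0, 0)

5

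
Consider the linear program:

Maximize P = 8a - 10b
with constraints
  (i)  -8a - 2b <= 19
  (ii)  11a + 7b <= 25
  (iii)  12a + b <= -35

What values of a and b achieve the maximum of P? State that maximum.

Vertices and P = 8a - 10b:
  (-183/34, 409/34) → P = -2777/17
  (-51/16, 13/4) → P = -58
  (-270/73, 685/73) → P = -9010/73

At the optimal vertex, -8a - 2b = 19 and 12a + b = -35.
Solving simultaneously gives a = -51/16, b = 13/4.

a = -51/16, b = 13/4, maximum P = -58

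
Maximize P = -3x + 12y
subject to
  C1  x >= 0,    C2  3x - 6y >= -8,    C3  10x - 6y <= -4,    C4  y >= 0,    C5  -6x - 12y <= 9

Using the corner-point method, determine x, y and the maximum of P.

Extreme points and P = -3x + 12y:
  (0, 4/3) → P = 16
  (0, 2/3) → P = 8
  (4/7, 34/21) → P = 124/7

The binding constraints are 3x - 6y = -8 and 10x - 6y = -4.
Solving simultaneously gives x = 4/7, y = 34/21.

x = 4/7, y = 34/21, maximum P = 124/7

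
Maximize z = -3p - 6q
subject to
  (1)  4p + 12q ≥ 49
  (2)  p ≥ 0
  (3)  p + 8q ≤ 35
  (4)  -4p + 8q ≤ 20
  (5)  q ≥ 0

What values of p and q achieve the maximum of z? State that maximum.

Extreme points and z = -3p - 6q:
  (19/10, 69/20) → z = -132/5
  (49/4, 0) → z = -147/4
  (3, 4) → z = -33
  (35, 0) → z = -105

At the optimal vertex, 4p + 12q = 49 and -4p + 8q = 20.
Solving simultaneously gives p = 19/10, q = 69/20.

p = 19/10, q = 69/20, maximum z = -132/5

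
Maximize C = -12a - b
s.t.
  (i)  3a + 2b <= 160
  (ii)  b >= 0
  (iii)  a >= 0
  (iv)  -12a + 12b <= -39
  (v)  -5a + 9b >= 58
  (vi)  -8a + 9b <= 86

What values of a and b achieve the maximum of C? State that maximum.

a = 349/16, b = 297/16, maximum C = -4485/16

Corner points and C = -12a - b:
  (333/10, 601/20) → C = -8593/20
  (1324/37, 974/37) → C = -16862/37
  (349/16, 297/16) → C = -4485/16

At the optimal vertex, -12a + 12b = -39 and -5a + 9b = 58.
Solving simultaneously gives a = 349/16, b = 297/16.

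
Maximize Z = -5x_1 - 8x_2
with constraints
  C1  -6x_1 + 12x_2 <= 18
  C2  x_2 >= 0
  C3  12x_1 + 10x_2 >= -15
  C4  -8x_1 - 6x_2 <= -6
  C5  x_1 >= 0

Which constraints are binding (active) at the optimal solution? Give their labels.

C2 and C4

Corner points and Z = -5x_1 - 8x_2:
  (0, 3/2) → Z = -12
  (3/4, 0) → Z = -15/4
  (0, 1) → Z = -8
The feasible region is unbounded (it extends along (2, 1), (1, 0)), but Z strictly decreases along every unbounded feasible direction, so there is no improving ray and the maximum is attained at a vertex.

The maximum is at (3/4, 0). Substituting into each constraint, equality holds for C2 and C4; the remaining constraints have slack.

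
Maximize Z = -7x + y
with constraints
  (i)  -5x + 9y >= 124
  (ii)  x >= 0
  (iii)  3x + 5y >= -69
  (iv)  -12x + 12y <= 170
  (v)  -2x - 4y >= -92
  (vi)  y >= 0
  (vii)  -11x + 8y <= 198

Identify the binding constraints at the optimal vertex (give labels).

(ii) and (iv)

Vertices and Z = -7x + y:
  (0, 124/9) → Z = 124/9
  (166/19, 354/19) → Z = -808/19
  (0, 85/6) → Z = 85/6
  (53/9, 361/18) → Z = -127/6

The maximum is at (0, 85/6). Substituting into each constraint, equality holds for (ii) and (iv); the remaining constraints have slack.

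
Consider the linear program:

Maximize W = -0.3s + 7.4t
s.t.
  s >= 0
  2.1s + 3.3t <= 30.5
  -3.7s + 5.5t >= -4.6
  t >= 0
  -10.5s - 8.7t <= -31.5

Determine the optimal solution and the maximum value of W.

s = 0, t = 305/33, maximum W = 2257/33

Corner points and W = -0.3s + 7.4t:
  (0, 305/33) → W = 2257/33
  (0, 105/29) → W = 777/29
  (1663/216, 10319/2376) → W = 708727/23760
  (7109/2998, 2275/2998) → W = 147023/29980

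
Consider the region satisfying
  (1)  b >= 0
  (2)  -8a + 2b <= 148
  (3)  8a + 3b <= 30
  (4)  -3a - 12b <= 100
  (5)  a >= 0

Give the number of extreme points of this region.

Intersecting each pair of boundary lines and keeping only the points that satisfy every inequality leaves:
  (15/4, 0)
  (0, 0)
  (0, 10)

3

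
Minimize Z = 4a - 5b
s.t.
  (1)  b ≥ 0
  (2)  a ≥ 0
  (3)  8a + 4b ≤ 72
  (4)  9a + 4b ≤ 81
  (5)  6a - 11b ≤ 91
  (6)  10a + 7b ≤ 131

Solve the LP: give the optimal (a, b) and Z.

Corner points and Z = 4a - 5b:
  (0, 0) → Z = 0
  (9, 0) → Z = 36
  (0, 18) → Z = -90

At the optimal vertex, a = 0 and 8a + 4b = 72.
Solving simultaneously gives a = 0, b = 18.

a = 0, b = 18, minimum Z = -90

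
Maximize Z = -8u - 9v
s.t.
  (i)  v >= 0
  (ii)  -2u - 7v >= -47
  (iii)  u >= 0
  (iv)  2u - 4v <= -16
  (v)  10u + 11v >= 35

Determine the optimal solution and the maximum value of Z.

u = 0, v = 4, maximum Z = -36

Extreme points and Z = -8u - 9v:
  (0, 47/7) → Z = -423/7
  (38/11, 63/11) → Z = -871/11
  (0, 4) → Z = -36

The optimum lies where u = 0 and 2u - 4v = -16.
Solving simultaneously gives u = 0, v = 4.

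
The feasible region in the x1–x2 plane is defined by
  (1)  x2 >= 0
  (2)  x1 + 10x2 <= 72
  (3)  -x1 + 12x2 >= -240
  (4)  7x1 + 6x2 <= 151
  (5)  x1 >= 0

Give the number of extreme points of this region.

4

Intersecting each pair of boundary lines and keeping only the points that satisfy every inequality leaves:
  (151/7, 0)
  (0, 0)
  (539/32, 353/64)
  (0, 36/5)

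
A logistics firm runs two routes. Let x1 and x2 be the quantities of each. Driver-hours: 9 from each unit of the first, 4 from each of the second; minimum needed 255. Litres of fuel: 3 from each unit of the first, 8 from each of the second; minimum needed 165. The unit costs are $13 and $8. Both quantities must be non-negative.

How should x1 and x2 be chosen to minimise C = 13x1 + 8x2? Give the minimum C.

Feasible corners and C = 13x1 + 8x2:
  (0, 255/4) → C = 510
  (55, 0) → C = 715
  (23, 12) → C = 395
The feasible region is unbounded (it extends along (0, 1), (1, 0)), but C strictly increases along every unbounded feasible direction, so there is no improving ray and the minimum is attained at a vertex.

The optimum lies where 9x1 + 4x2 = 255 and 3x1 + 8x2 = 165.
Solving simultaneously gives x1 = 23, x2 = 12.

x1 = 23, x2 = 12, minimum C = 395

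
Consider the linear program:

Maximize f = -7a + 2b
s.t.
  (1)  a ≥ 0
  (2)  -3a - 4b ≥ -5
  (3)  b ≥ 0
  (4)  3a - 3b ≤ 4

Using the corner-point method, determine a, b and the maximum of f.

The binding constraints are a = 0 and -3a - 4b = -5.
Solving simultaneously gives a = 0, b = 5/4.

a = 0, b = 5/4, maximum f = 5/2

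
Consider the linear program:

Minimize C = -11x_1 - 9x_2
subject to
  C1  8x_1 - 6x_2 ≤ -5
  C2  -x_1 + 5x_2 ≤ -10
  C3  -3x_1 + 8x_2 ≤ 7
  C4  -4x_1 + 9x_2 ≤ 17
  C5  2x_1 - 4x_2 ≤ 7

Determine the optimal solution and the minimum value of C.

Feasible corners and C = -11x_1 - 9x_2:
  (-5/2, -5/2) → C = 50
  (-31/10, -33/10) → C = 319/5
  (-175/11, -57/11) → C = 2438/11
The feasible region is unbounded (it extends along (-2, -1), (-9, -4)), but C strictly increases along every unbounded feasible direction, so there is no improving ray and the minimum is attained at a vertex.

x_1 = -5/2, x_2 = -5/2, minimum C = 50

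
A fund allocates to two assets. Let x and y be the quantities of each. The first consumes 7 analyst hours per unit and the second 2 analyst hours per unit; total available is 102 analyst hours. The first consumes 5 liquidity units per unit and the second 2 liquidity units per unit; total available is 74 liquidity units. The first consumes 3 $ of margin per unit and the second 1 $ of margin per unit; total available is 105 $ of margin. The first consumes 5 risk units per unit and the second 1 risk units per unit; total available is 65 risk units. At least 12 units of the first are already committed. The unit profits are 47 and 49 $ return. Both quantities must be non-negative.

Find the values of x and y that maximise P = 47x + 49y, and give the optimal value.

x = 12, y = 5, maximum P = 809

Feasible corners and P = 47x + 49y:
  (13, 0) → P = 611
  (12, 0) → P = 564
  (12, 5) → P = 809

At the optimal vertex, 5x + y = 65 and x = 12.
Solving simultaneously gives x = 12, y = 5.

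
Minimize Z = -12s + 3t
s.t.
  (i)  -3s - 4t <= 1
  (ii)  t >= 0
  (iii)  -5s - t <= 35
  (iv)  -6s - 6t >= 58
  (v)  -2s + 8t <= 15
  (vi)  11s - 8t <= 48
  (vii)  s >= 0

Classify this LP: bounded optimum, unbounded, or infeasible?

The boundaries t = 0 and 11s - 8t = 48 meet at (48/11, 0), but that point violates -6s - 6t ≥ 58. Every candidate vertex is excluded by some other constraint, so the feasible region is empty.

infeasible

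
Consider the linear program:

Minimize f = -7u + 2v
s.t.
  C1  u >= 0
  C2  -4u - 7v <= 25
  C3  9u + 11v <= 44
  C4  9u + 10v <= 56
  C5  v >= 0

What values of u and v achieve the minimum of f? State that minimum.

u = 44/9, v = 0, minimum f = -308/9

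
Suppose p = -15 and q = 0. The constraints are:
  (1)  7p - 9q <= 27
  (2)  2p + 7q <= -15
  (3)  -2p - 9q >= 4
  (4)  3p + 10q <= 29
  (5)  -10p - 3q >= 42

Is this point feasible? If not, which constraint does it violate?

feasible

(1): -105 ≤ 27 ✓
(2): -30 ≤ -15 ✓
(3): 30 ≥ 4 ✓
(4): -45 ≤ 29 ✓
(5): 150 ≥ 42 ✓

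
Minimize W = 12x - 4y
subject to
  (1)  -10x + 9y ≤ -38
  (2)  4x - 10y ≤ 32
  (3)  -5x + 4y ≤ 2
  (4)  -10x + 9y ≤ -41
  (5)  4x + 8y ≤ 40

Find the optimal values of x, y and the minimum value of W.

x = 61/32, y = -39/16, minimum W = 261/8

Corner points and W = 12x - 4y:
  (61/32, -39/16) → W = 261/8
  (82/9, 4/9) → W = 968/9
  (172/29, 59/29) → W = 1828/29

The optimum lies where 4x - 10y = 32 and -10x + 9y = -41.
Solving simultaneously gives x = 61/32, y = -39/16.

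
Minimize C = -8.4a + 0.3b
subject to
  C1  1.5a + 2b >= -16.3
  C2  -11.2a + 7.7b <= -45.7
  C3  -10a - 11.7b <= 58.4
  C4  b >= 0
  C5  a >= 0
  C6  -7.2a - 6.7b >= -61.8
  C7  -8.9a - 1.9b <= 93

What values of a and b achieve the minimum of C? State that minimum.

a = 103/12, b = 0, minimum C = -721/10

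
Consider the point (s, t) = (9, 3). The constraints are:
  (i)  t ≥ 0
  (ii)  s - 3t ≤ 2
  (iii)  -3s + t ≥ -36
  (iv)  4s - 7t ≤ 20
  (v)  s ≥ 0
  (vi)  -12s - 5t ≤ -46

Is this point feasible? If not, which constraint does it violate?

feasible

(i): 3 ≥ 0 ✓
(ii): 0 ≤ 2 ✓
(iii): -24 ≥ -36 ✓
(iv): 15 ≤ 20 ✓
(v): 9 ≥ 0 ✓
(vi): -123 ≤ -46 ✓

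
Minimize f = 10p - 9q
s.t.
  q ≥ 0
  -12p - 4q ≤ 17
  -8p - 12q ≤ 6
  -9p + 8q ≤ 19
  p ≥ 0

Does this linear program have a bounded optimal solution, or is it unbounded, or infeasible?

unbounded

From the feasible point (0, 0), moving in the direction (8, 9) keeps every constraint satisfied while f decreases without bound.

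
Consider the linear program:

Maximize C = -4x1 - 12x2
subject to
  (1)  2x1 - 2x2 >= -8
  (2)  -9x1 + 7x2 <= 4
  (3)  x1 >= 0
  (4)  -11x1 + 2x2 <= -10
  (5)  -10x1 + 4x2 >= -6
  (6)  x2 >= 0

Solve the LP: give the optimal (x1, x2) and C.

Feasible corners and C = -4x1 - 12x2:
  (78/59, 134/59) → C = -1920/59
  (29/17, 47/17) → C = -40
  (7/6, 17/12) → C = -65/3

x1 = 7/6, x2 = 17/12, maximum C = -65/3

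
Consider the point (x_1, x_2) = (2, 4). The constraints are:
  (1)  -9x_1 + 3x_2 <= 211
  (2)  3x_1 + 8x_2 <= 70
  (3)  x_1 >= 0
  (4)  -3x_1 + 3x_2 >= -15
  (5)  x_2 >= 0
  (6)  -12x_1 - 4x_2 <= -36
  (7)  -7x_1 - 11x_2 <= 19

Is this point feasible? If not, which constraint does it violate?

feasible

(1): -6 ≤ 211 ✓
(2): 38 ≤ 70 ✓
(3): 2 ≥ 0 ✓
(4): 6 ≥ -15 ✓
(5): 4 ≥ 0 ✓
(6): -40 ≤ -36 ✓
(7): -58 ≤ 19 ✓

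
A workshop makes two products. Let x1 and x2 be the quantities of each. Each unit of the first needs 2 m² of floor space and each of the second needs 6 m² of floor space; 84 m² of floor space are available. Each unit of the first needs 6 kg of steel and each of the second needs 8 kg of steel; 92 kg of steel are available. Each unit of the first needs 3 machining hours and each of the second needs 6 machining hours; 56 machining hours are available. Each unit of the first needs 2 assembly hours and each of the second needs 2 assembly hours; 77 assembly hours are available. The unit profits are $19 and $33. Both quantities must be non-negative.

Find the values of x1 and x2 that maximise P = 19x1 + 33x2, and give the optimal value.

x1 = 26/3, x2 = 5, maximum P = 989/3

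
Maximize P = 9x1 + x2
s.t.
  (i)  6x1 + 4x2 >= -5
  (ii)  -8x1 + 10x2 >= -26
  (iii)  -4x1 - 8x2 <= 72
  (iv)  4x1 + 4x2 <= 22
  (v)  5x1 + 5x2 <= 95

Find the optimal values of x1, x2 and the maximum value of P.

Corner points and P = 9x1 + x2:
  (27/46, -49/23) → P = 145/46
  (-27/2, 19) → P = -205/2
  (9/2, 1) → P = 83/2

x1 = 9/2, x2 = 1, maximum P = 83/2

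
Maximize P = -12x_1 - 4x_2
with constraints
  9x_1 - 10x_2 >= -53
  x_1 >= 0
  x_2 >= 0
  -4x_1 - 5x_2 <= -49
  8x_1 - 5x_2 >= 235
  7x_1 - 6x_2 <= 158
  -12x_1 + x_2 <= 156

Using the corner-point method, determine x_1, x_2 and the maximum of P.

Corner points and P = -12x_1 - 4x_2:
  (523/7, 2539/35) → P = -41536/35
  (949/8, 1793/16) → P = -7487/4
  (620/13, 381/13) → P = -8964/13

The binding constraints are 8x_1 - 5x_2 = 235 and 7x_1 - 6x_2 = 158.
Solving simultaneously gives x_1 = 620/13, x_2 = 381/13.

x_1 = 620/13, x_2 = 381/13, maximum P = -8964/13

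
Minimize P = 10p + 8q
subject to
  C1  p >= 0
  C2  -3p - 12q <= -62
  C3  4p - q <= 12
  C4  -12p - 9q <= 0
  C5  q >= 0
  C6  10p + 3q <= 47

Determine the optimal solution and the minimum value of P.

p = 0, q = 31/6, minimum P = 124/3

Feasible corners and P = 10p + 8q:
  (0, 31/6) → P = 124/3
  (0, 47/3) → P = 376/3
  (126/37, 479/111) → P = 7612/111

The binding constraints are p = 0 and -3p - 12q = -62.
Solving simultaneously gives p = 0, q = 31/6.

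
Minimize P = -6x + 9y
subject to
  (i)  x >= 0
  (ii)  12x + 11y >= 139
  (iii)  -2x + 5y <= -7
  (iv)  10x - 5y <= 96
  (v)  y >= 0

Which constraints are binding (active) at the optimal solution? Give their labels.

(ii) and (iv)

Feasible corners and P = -6x + 9y:
  (386/41, 97/41) → P = -1443/41
  (103/10, 7/5) → P = -246/5
  (89/8, 61/20) → P = -393/10

The minimum is at (103/10, 7/5). Substituting into each constraint, equality holds for (ii) and (iv); the remaining constraints have slack.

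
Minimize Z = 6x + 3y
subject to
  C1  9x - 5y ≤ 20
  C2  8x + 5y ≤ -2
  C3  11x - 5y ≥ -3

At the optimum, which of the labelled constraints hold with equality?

C1 and C3

Feasible corners and Z = 6x + 3y:
  (18/17, -178/85) → Z = 6/85
  (-23/2, -247/10) → Z = -1431/10
  (-5/19, 2/95) → Z = -144/95

The minimum is at (-23/2, -247/10). Substituting into each constraint, equality holds for C1 and C3; the remaining constraints have slack.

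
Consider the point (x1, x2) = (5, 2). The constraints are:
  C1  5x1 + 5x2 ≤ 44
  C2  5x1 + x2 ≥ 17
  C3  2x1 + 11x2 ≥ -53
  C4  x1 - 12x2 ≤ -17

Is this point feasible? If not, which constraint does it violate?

feasible

C1: 35 ≤ 44 ✓
C2: 27 ≥ 17 ✓
C3: 32 ≥ -53 ✓
C4: -19 ≤ -17 ✓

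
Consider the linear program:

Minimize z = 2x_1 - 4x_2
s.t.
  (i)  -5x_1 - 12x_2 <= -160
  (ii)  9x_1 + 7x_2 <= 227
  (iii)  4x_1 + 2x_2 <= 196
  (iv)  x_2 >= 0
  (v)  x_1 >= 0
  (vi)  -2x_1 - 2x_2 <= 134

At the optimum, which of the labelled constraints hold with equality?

(ii) and (v)

Feasible corners and z = 2x_1 - 4x_2:
  (1604/73, 305/73) → z = 1988/73
  (0, 40/3) → z = -160/3
  (0, 227/7) → z = -908/7

The minimum is at (0, 227/7). Substituting into each constraint, equality holds for (ii) and (v); the remaining constraints have slack.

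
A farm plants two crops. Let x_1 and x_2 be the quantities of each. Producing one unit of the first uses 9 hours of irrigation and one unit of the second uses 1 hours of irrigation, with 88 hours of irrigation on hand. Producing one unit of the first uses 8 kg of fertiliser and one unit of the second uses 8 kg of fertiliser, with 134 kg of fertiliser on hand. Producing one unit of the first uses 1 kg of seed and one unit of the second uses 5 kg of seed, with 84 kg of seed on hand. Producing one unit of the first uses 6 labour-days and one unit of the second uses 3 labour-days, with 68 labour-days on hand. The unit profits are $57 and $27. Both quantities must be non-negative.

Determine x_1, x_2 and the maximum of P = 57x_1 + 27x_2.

Feasible corners and P = 57x_1 + 27x_2:
  (0, 0) → P = 0
  (0, 67/4) → P = 1809/4
  (88/9, 0) → P = 1672/3
  (28/3, 4) → P = 640
  (71/12, 65/6) → P = 2519/4

The optimum lies where 9x_1 + x_2 = 88 and 6x_1 + 3x_2 = 68.
Solving simultaneously gives x_1 = 28/3, x_2 = 4.

x_1 = 28/3, x_2 = 4, maximum P = 640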